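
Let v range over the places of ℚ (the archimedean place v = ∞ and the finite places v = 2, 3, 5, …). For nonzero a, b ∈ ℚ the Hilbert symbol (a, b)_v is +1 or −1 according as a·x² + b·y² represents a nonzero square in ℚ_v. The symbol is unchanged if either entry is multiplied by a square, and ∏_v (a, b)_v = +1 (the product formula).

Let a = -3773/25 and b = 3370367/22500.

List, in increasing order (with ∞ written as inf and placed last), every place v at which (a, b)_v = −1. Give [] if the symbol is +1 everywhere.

[2, 11]

Mod squares: a ≡ -77, b ≡ 407. Check v ∈ {∞, 2, 3, 5, 7, 11, 13, 37}.
v=11: a=11^1·(≡3), b=11^1·(≡5) mod 11; (3|11)=+1, (5|11)=+1; (−1)^{1·1·5}·(+1)^1·(+1)^1 = -1.
v=2: v_2(a)=0, v_2(b)=-2; units ≡ 3, 7 (mod 8); ε·ε+αω+βω = 1·1+0·0+-2·1 ≡ 1  ⇒  (a,b)_2 = -1.
v=37: a=37^0·(≡3), b=37^1·(≡27) mod 37; (3|37)=+1, (27|37)=+1; (−1)^{0·1·18}·(+1)^1·(+1)^0 = +1.
v=∞: -77 < 0 and 407 > 0  ⇒  (a,b)_∞ = +1.
v=3: a=3^0·(≡1), b=3^-2·(≡2) mod 3; (1|3)=+1, (2|3)=-1; (−1)^{0·-2·1}·(+1)^-2·(-1)^0 = +1.
v=7: a=7^3·(≡6), b=7^2·(≡4) mod 7; (6|7)=-1, (4|7)=+1; (−1)^{3·2·3}·(-1)^2·(+1)^3 = +1.
v=13: a=13^0·(≡3), b=13^2·(≡4) mod 13; (3|13)=+1, (4|13)=+1; (−1)^{0·2·6}·(+1)^2·(+1)^0 = +1.
v=5: a=5^-2·(≡2), b=5^-4·(≡2) mod 5; (2|5)=-1, (2|5)=-1; (−1)^{-2·-4·2}·(-1)^-4·(-1)^-2 = +1.
(-77, 407 / ℚ) ramifies at {2, 11}: a division algebra.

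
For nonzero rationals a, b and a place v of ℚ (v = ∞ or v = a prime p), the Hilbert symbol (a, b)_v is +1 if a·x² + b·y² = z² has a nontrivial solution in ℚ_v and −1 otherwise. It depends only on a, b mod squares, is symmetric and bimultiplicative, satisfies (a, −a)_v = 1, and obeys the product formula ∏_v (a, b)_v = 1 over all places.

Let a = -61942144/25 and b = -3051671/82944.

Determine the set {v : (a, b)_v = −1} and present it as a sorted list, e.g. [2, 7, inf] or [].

Mod squares: a ≡ -967846, b ≡ -1271. Check v ∈ {∞, 2, 3, 5, 7, 11, 29, 31, 37, 41}.
v=3: a=3^0·(≡2), b=3^-4·(≡1) mod 3; (2|3)=-1, (1|3)=+1; (−1)^{0·-4·1}·(-1)^-4·(+1)^0 = +1.
v=∞: -967846 < 0 and -1271 < 0  ⇒  (a,b)_∞ = -1.
v=5: a=5^-2·(≡1), b=5^0·(≡1) mod 5; (1|5)=+1, (1|5)=+1; (−1)^{-2·0·2}·(+1)^0·(+1)^-2 = +1.
v=29: a=29^1·(≡7), b=29^0·(≡7) mod 29; (7|29)=+1, (7|29)=+1; (−1)^{1·0·14}·(+1)^0·(+1)^1 = +1.
v=2: v_2(a)=7, v_2(b)=-10; units ≡ 5, 1 (mod 8); ε·ε+αω+βω = 0·0+7·0+-10·1 ≡ 0  ⇒  (a,b)_2 = +1.
v=31: a=31^0·(≡19), b=31^1·(≡22) mod 31; (19|31)=+1, (22|31)=-1; (−1)^{0·1·15}·(+1)^1·(-1)^0 = +1.
v=37: a=37^1·(≡7), b=37^0·(≡17) mod 37; (7|37)=+1, (17|37)=-1; (−1)^{1·0·18}·(+1)^0·(-1)^1 = -1.
v=11: a=11^1·(≡9), b=11^0·(≡1) mod 11; (9|11)=+1, (1|11)=+1; (−1)^{1·0·5}·(+1)^0·(+1)^1 = +1.
v=7: a=7^0·(≡4), b=7^4·(≡3) mod 7; (4|7)=+1, (3|7)=-1; (−1)^{0·4·3}·(+1)^4·(-1)^0 = +1.
v=41: a=41^1·(≡1), b=41^1·(≡25) mod 41; (1|41)=+1, (25|41)=+1; (−1)^{1·1·20}·(+1)^1·(+1)^1 = +1.
(-967846, -1271 / ℚ) ramifies at {37, ∞}: a division algebra.

[37, inf]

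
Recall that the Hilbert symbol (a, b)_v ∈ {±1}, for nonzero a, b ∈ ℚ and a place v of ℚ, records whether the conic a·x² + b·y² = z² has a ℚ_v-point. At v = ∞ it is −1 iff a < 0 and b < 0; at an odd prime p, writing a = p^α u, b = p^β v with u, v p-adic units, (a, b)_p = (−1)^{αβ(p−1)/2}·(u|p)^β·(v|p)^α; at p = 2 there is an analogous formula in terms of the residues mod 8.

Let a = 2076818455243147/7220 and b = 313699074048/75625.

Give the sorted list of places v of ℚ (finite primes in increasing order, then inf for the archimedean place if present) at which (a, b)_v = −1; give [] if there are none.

(a, b) ≡ (6815, 132963) mod (ℚ^×)²; places V = {2, 3, 5, 7, 11, 17, 19, 23, 29, 41, 47, ∞}.
(a,b)_41: α=2, u≡33; β=1, v≡18 (mod 41); (33|41)=+1, (18|41)=+1; sign (−1)^0·+1^1·+1^2 = +1.
(a,b)_2: α=-2, β=18; u≡7, v≡3 (mod 8); ε(u)ε(v)=1·1, αω(v)=-2·1, βω(u)=18·0; sum ≡ 1  ⇒  -1.
(a,b)_23: α=2, u≡22; β=1, v≡16 (mod 23); (22|23)=-1, (16|23)=+1; sign (−1)^0·-1^1·+1^2 = -1.
(a,b)_3: α=0, u≡2; β=3, v≡2 (mod 3); (2|3)=-1, (2|3)=-1; sign (−1)^0·-1^3·-1^0 = -1.
(a,b)_29: α=1, u≡15; β=0, v≡21 (mod 29); (15|29)=-1, (21|29)=-1; sign (−1)^0·-1^0·-1^1 = -1.
(a,b)_17: α=2, u≡4; β=0, v≡7 (mod 17); (4|17)=+1, (7|17)=-1; sign (−1)^0·+1^0·-1^2 = +1.
(a,b)_47: α=1, u≡18; β=1, v≡2 (mod 47); (18|47)=+1, (2|47)=+1; sign (−1)^1·+1^1·+1^1 = -1.
(a,b)_5: α=-1, u≡3; β=-4, v≡3 (mod 5); (3|5)=-1, (3|5)=-1; sign (−1)^0·-1^-4·-1^-1 = -1.
(a,b)_∞: sgn(6815)=+, sgn(132963)=+, so +1.
(a,b)_7: α=2, u≡1; β=0, v≡6 (mod 7); (1|7)=+1, (6|7)=-1; sign (−1)^0·+1^0·-1^2 = +1.
(a,b)_11: α=2, u≡2; β=-2, v≡7 (mod 11); (2|11)=-1, (7|11)=-1; sign (−1)^0·-1^-2·-1^2 = +1.
(a,b)_19: α=-2, u≡8; β=0, v≡17 (mod 19); (8|19)=-1, (17|19)=+1; sign (−1)^0·-1^0·+1^-2 = +1.
(6815, 132963 / ℚ) ramifies at {2, 3, 5, 23, 29, 47}: a division algebra.

[2, 3, 5, 23, 29, 47]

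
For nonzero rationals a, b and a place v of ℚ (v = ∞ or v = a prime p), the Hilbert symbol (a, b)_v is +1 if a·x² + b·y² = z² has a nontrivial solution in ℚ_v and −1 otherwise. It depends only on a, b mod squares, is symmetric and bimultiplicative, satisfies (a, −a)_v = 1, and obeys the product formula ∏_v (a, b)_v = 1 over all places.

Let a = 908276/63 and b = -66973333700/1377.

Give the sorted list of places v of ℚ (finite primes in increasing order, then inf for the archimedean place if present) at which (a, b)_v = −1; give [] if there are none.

[2, 17, 19, 37]

Mod squares: a ≡ 4403, b ≡ -31538689. Check v ∈ {∞, 2, 3, 5, 7, 13, 17, 19, 29, 37}.
v=29: a=29^0·(≡5), b=29^1·(≡10) mod 29; (5|29)=+1, (10|29)=-1; (−1)^{0·1·14}·(+1)^1·(-1)^0 = +1.
v=2: v_2(a)=2, v_2(b)=2; units ≡ 3, 7 (mod 8); ε·ε+αω+βω = 1·1+2·0+2·1 ≡ 1  ⇒  (a,b)_2 = -1.
v=37: a=37^1·(≡22), b=37^1·(≡9) mod 37; (22|37)=-1, (9|37)=+1; (−1)^{1·1·18}·(-1)^1·(+1)^1 = -1.
v=13: a=13^0·(≡4), b=13^1·(≡5) mod 13; (4|13)=+1, (5|13)=-1; (−1)^{0·1·6}·(+1)^1·(-1)^0 = +1.
v=∞: 4403 > 0 and -31538689 < 0  ⇒  (a,b)_∞ = +1.
v=5: a=5^0·(≡2), b=5^2·(≡1) mod 5; (2|5)=-1, (1|5)=+1; (−1)^{0·2·2}·(-1)^2·(+1)^0 = +1.
v=17: a=17^1·(≡4), b=17^-1·(≡3) mod 17; (4|17)=+1, (3|17)=-1; (−1)^{1·-1·8}·(+1)^-1·(-1)^1 = -1.
v=19: a=19^2·(≡14), b=19^3·(≡1) mod 19; (14|19)=-1, (1|19)=+1; (−1)^{2·3·9}·(-1)^3·(+1)^2 = -1.
v=7: a=7^-1·(≡6), b=7^1·(≡2) mod 7; (6|7)=-1, (2|7)=+1; (−1)^{-1·1·3}·(-1)^1·(+1)^-1 = +1.
v=3: a=3^-2·(≡2), b=3^-4·(≡2) mod 3; (2|3)=-1, (2|3)=-1; (−1)^{-2·-4·1}·(-1)^-4·(-1)^-2 = +1.
|Ram(4403, -31538689)| = 4, even; anisotropic at {2, 17, 19, 37}.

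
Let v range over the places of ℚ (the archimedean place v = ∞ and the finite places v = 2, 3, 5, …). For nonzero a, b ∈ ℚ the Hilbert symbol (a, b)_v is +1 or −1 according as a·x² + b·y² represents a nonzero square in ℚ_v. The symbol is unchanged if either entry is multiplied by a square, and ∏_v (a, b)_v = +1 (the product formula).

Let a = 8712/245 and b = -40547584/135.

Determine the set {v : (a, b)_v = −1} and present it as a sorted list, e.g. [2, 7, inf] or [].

Mod squares: a ≡ 10, b ≡ -19635. Check v ∈ {∞, 2, 3, 5, 7, 11, 17}.
v=17: a=17^0·(≡6), b=17^1·(≡1) mod 17; (6|17)=-1, (1|17)=+1; (−1)^{0·1·8}·(-1)^1·(+1)^0 = -1.
v=5: a=5^-1·(≡3), b=5^-1·(≡3) mod 5; (3|5)=-1, (3|5)=-1; (−1)^{-1·-1·2}·(-1)^-1·(-1)^-1 = +1.
v=3: a=3^2·(≡1), b=3^-3·(≡1) mod 3; (1|3)=+1, (1|3)=+1; (−1)^{2·-3·1}·(+1)^-3·(+1)^2 = +1.
v=11: a=11^2·(≡2), b=11^3·(≡2) mod 11; (2|11)=-1, (2|11)=-1; (−1)^{2·3·5}·(-1)^3·(-1)^2 = -1.
v=7: a=7^-2·(≡5), b=7^1·(≡1) mod 7; (5|7)=-1, (1|7)=+1; (−1)^{-2·1·3}·(-1)^1·(+1)^-2 = -1.
v=∞: 10 > 0 and -19635 < 0  ⇒  (a,b)_∞ = +1.
v=2: v_2(a)=3, v_2(b)=8; units ≡ 5, 5 (mod 8); ε·ε+αω+βω = 0·0+3·1+8·1 ≡ 1  ⇒  (a,b)_2 = -1.
Ram(10, -19635) = {2, 7, 11, 17}; no ℚ_2-point on the conic.

[2, 7, 11, 17]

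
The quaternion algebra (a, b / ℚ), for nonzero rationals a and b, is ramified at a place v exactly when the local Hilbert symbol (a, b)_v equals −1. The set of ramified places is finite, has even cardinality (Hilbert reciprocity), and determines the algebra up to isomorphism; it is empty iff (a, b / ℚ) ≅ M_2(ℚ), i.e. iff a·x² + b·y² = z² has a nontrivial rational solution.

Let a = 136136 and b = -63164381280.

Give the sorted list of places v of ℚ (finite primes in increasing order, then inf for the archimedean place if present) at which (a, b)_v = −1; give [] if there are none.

Mod squares: a ≡ 34034, b ≡ -32626230. Check v ∈ {∞, 2, 3, 5, 7, 11, 13, 17, 19, 37}.
v=5: a=5^0·(≡1), b=5^1·(≡4) mod 5; (1|5)=+1, (4|5)=+1; (−1)^{0·1·2}·(+1)^1·(+1)^0 = +1.
v=19: a=19^0·(≡1), b=19^1·(≡14) mod 19; (1|19)=+1, (14|19)=-1; (−1)^{0·1·9}·(+1)^1·(-1)^0 = +1.
v=37: a=37^0·(≡13), b=37^1·(≡2) mod 37; (13|37)=-1, (2|37)=-1; (−1)^{0·1·18}·(-1)^1·(-1)^0 = -1.
v=∞: 34034 > 0 and -32626230 < 0  ⇒  (a,b)_∞ = +1.
v=13: a=13^1·(≡7), b=13^1·(≡8) mod 13; (7|13)=-1, (8|13)=-1; (−1)^{1·1·6}·(-1)^1·(-1)^1 = +1.
v=17: a=17^1·(≡1), b=17^1·(≡1) mod 17; (1|17)=+1, (1|17)=+1; (−1)^{1·1·8}·(+1)^1·(+1)^1 = +1.
v=2: v_2(a)=3, v_2(b)=5; units ≡ 1, 5 (mod 8); ε·ε+αω+βω = 0·0+3·1+5·0 ≡ 1  ⇒  (a,b)_2 = -1.
v=11: a=11^1·(≡1), b=11^2·(≡5) mod 11; (1|11)=+1, (5|11)=+1; (−1)^{1·2·5}·(+1)^2·(+1)^1 = +1.
v=3: a=3^0·(≡2), b=3^1·(≡1) mod 3; (2|3)=-1, (1|3)=+1; (−1)^{0·1·1}·(-1)^1·(+1)^0 = -1.
v=7: a=7^1·(≡2), b=7^1·(≡2) mod 7; (2|7)=+1, (2|7)=+1; (−1)^{1·1·3}·(+1)^1·(+1)^1 = -1.
(34034, -32626230 / ℚ) ramifies at {2, 3, 7, 37}: a division algebra.

[2, 3, 7, 37]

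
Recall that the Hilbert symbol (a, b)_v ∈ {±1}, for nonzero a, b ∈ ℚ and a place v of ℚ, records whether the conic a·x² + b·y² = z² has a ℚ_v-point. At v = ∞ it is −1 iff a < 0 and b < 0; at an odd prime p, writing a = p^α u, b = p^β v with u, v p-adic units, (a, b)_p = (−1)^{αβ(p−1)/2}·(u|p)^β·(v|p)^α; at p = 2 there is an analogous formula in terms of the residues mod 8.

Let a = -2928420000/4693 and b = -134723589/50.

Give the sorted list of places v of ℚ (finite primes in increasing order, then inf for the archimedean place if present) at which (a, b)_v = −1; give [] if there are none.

Mod squares: a ≡ -422994, b ≡ -32538. Check v ∈ {∞, 2, 3, 5, 7, 11, 13, 17, 19, 29}.
v=7: a=7^0·(≡4), b=7^2·(≡6) mod 7; (4|7)=+1, (6|7)=-1; (−1)^{0·2·3}·(+1)^2·(-1)^0 = +1.
v=∞: -422994 < 0 and -32538 < 0  ⇒  (a,b)_∞ = -1.
v=11: a=11^1·(≡6), b=11^1·(≡9) mod 11; (6|11)=-1, (9|11)=+1; (−1)^{1·1·5}·(-1)^1·(+1)^1 = +1.
v=13: a=13^-1·(≡4), b=13^2·(≡4) mod 13; (4|13)=+1, (4|13)=+1; (−1)^{-1·2·6}·(+1)^2·(+1)^-1 = +1.
v=2: v_2(a)=5, v_2(b)=-1; units ≡ 7, 3 (mod 8); ε·ε+αω+βω = 1·1+5·1+-1·0 ≡ 0  ⇒  (a,b)_2 = +1.
v=17: a=17^1·(≡14), b=17^1·(≡10) mod 17; (14|17)=-1, (10|17)=-1; (−1)^{1·1·8}·(-1)^1·(-1)^1 = +1.
v=3: a=3^3·(≡2), b=3^1·(≡2) mod 3; (2|3)=-1, (2|3)=-1; (−1)^{3·1·1}·(-1)^1·(-1)^3 = -1.
v=19: a=19^-2·(≡14), b=19^0·(≡6) mod 19; (14|19)=-1, (6|19)=+1; (−1)^{-2·0·9}·(-1)^0·(+1)^-2 = +1.
v=5: a=5^4·(≡1), b=5^-2·(≡3) mod 5; (1|5)=+1, (3|5)=-1; (−1)^{4·-2·2}·(+1)^-2·(-1)^4 = +1.
v=29: a=29^1·(≡23), b=29^1·(≡20) mod 29; (23|29)=+1, (20|29)=+1; (−1)^{1·1·14}·(+1)^1·(+1)^1 = +1.
|Ram(-422994, -32538)| = 2, even; anisotropic at {3, ∞}.

[3, inf]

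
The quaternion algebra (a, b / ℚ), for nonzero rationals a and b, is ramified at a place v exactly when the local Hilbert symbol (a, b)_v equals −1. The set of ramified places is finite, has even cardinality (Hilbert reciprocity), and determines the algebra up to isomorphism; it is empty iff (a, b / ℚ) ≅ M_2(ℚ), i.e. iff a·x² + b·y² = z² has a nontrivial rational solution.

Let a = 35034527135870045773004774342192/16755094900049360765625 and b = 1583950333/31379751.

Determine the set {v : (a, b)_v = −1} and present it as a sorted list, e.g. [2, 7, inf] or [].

Mod squares: a ≡ 203, b ≡ 5187. Check v ∈ {∞, 2, 3, 5, 7, 11, 13, 17, 19, 23, 29}.
v=5: a=5^-6·(≡3), b=5^0·(≡3) mod 5; (3|5)=-1, (3|5)=-1; (−1)^{-6·0·2}·(-1)^0·(-1)^-6 = +1.
v=17: a=17^6·(≡15), b=17^2·(≡4) mod 17; (15|17)=+1, (4|17)=+1; (−1)^{6·2·8}·(+1)^2·(+1)^6 = +1.
v=19: a=19^4·(≡15), b=19^1·(≡6) mod 19; (15|19)=-1, (6|19)=+1; (−1)^{4·1·9}·(-1)^1·(+1)^4 = -1.
v=23: a=23^-4·(≡15), b=23^-2·(≡9) mod 23; (15|23)=-1, (9|23)=+1; (−1)^{-4·-2·11}·(-1)^-2·(+1)^-4 = +1.
v=11: a=11^-2·(≡3), b=11^0·(≡6) mod 11; (3|11)=+1, (6|11)=-1; (−1)^{-2·0·5}·(+1)^0·(-1)^-2 = +1.
v=29: a=29^7·(≡16), b=29^2·(≡6) mod 29; (16|29)=+1, (6|29)=+1; (−1)^{7·2·14}·(+1)^2·(+1)^7 = +1.
v=13: a=13^-6·(≡7), b=13^-3·(≡12) mod 13; (7|13)=-1, (12|13)=+1; (−1)^{-6·-3·6}·(-1)^-3·(+1)^-6 = -1.
v=3: a=3^-8·(≡2), b=3^-3·(≡1) mod 3; (2|3)=-1, (1|3)=+1; (−1)^{-8·-3·1}·(-1)^-3·(+1)^-8 = -1.
v=7: a=7^9·(≡4), b=7^3·(≡6) mod 7; (4|7)=+1, (6|7)=-1; (−1)^{9·3·3}·(+1)^3·(-1)^9 = +1.
v=2: v_2(a)=4, v_2(b)=0; units ≡ 3, 3 (mod 8); ε·ε+αω+βω = 1·1+4·1+0·1 ≡ 1  ⇒  (a,b)_2 = -1.
v=∞: 203 > 0 and 5187 > 0  ⇒  (a,b)_∞ = +1.
|Ram(203, 5187)| = 4, even; anisotropic at {2, 3, 13, 19}.

[2, 3, 13, 19]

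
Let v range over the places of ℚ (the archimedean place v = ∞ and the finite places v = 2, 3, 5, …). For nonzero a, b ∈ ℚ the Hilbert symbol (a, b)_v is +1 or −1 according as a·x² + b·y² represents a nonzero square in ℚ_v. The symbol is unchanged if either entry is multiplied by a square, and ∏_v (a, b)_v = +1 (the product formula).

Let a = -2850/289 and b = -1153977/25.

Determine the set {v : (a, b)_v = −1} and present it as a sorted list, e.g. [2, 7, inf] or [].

[2, 3, 11, inf]

(a, b) ≡ (-114, -33) mod (ℚ^×)²; places V = {2, 3, 5, 11, 17, 19, ∞}.
(a,b)_11: α=0, u≡7; β=3, v≡8 (mod 11); (7|11)=-1, (8|11)=-1; sign (−1)^0·-1^3·-1^0 = -1.
(a,b)_19: α=1, u≡10; β=0, v≡17 (mod 19); (10|19)=-1, (17|19)=+1; sign (−1)^0·-1^0·+1^1 = +1.
(a,b)_17: α=-2, u≡6; β=2, v≡13 (mod 17); (6|17)=-1, (13|17)=+1; sign (−1)^0·-1^2·+1^-2 = +1.
(a,b)_5: α=2, u≡4; β=-2, v≡3 (mod 5); (4|5)=+1, (3|5)=-1; sign (−1)^0·+1^-2·-1^2 = +1.
(a,b)_3: α=1, u≡1; β=1, v≡1 (mod 3); (1|3)=+1, (1|3)=+1; sign (−1)^1·+1^1·+1^1 = -1.
(a,b)_2: α=1, β=0; u≡7, v≡7 (mod 8); ε(u)ε(v)=1·1, αω(v)=1·0, βω(u)=0·0; sum ≡ 1  ⇒  -1.
(a,b)_∞: sgn(-114)=−, sgn(-33)=−, so -1.
Ram(-114, -33) = {2, 3, 11, ∞}; no ℚ_2-point on the conic.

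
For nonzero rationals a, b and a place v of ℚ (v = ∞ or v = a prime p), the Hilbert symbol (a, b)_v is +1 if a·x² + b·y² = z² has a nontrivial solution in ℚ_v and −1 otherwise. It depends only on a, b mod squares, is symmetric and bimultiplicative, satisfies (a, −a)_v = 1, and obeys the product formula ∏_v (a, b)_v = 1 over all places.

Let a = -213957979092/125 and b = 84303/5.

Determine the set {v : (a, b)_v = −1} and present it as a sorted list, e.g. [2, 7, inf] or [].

(a, b) ≡ (-13585, 46835) mod (ℚ^×)²; places V = {2, 3, 5, 11, 13, 17, 19, 29, ∞}.
(a,b)_∞: sgn(-13585)=−, sgn(46835)=+, so +1.
(a,b)_17: α=2, u≡4; β=1, v≡16 (mod 17); (4|17)=+1, (16|17)=+1; sign (−1)^0·+1^1·+1^2 = +1.
(a,b)_3: α=4, u≡2; β=2, v≡2 (mod 3); (2|3)=-1, (2|3)=-1; sign (−1)^0·-1^2·-1^4 = +1.
(a,b)_13: α=1, u≡5; β=0, v≡10 (mod 13); (5|13)=-1, (10|13)=+1; sign (−1)^0·-1^0·+1^1 = +1.
(a,b)_19: α=1, u≡6; β=1, v≡2 (mod 19); (6|19)=+1, (2|19)=-1; sign (−1)^1·+1^1·-1^1 = +1.
(a,b)_11: α=1, u≡8; β=0, v≡2 (mod 11); (8|11)=-1, (2|11)=-1; sign (−1)^0·-1^0·-1^1 = -1.
(a,b)_29: α=2, u≡24; β=1, v≡13 (mod 29); (24|29)=+1, (13|29)=+1; sign (−1)^0·+1^1·+1^2 = +1.
(a,b)_2: α=2, β=0; u≡7, v≡3 (mod 8); ε(u)ε(v)=1·1, αω(v)=2·1, βω(u)=0·0; sum ≡ 1  ⇒  -1.
(a,b)_5: α=-3, u≡3; β=-1, v≡3 (mod 5); (3|5)=-1, (3|5)=-1; sign (−1)^0·-1^-1·-1^-3 = +1.
(-13585, 46835 / ℚ) ramifies at {2, 11}: a division algebra.

[2, 11]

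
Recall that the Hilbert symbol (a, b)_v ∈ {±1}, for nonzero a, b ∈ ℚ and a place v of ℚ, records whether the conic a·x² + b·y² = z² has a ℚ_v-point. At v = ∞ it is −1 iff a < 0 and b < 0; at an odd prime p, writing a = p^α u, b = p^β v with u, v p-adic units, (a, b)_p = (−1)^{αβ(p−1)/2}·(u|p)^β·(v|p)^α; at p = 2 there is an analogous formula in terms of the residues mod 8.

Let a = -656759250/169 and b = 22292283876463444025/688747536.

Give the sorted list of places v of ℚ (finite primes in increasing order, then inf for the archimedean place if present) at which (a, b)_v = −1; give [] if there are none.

(a, b) ≡ (-59570, 161) mod (ℚ^×)²; places V = {2, 3, 5, 7, 13, 23, 31, 37, ∞}.
(a,b)_3: α=2, u≡1; β=-16, v≡2 (mod 3); (1|3)=+1, (2|3)=-1; sign (−1)^0·+1^-16·-1^2 = +1.
(a,b)_∞: sgn(-59570)=−, sgn(161)=+, so +1.
(a,b)_37: α=1, u≡15; β=2, v≡32 (mod 37); (15|37)=-1, (32|37)=-1; sign (−1)^0·-1^2·-1^1 = -1.
(a,b)_2: α=1, β=-4; u≡7, v≡1 (mod 8); ε(u)ε(v)=1·0, αω(v)=1·0, βω(u)=-4·0; sum ≡ 0  ⇒  +1.
(a,b)_23: α=1, u≡9; β=3, v≡14 (mod 23); (9|23)=+1, (14|23)=-1; sign (−1)^1·+1^3·-1^1 = +1.
(a,b)_7: α=3, u≡2; β=3, v≡1 (mod 7); (2|7)=+1, (1|7)=+1; sign (−1)^1·+1^3·+1^3 = -1.
(a,b)_31: α=0, u≡26; β=4, v≡30 (mod 31); (26|31)=-1, (30|31)=-1; sign (−1)^0·-1^4·-1^0 = +1.
(a,b)_13: α=-2, u≡9; β=2, v≡8 (mod 13); (9|13)=+1, (8|13)=-1; sign (−1)^0·+1^2·-1^-2 = +1.
(a,b)_5: α=3, u≡4; β=2, v≡1 (mod 5); (4|5)=+1, (1|5)=+1; sign (−1)^0·+1^2·+1^3 = +1.
|Ram(-59570, 161)| = 2, even; anisotropic at {7, 37}.

[7, 37]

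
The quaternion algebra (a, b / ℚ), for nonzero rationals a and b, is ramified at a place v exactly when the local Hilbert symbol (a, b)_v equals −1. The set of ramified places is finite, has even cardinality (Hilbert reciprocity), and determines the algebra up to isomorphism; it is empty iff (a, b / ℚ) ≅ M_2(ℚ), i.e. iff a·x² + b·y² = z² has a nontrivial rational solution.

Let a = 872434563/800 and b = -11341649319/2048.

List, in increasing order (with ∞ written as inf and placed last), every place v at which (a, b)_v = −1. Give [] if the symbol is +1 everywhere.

[2, 7, 11, 13]

(a, b) ≡ (6006, -462) mod (ℚ^×)²; places V = {2, 3, 5, 7, 11, 13, ∞}.
(a,b)_5: α=-2, u≡4; β=0, v≡2 (mod 5); (4|5)=+1, (2|5)=-1; sign (−1)^0·+1^0·-1^-2 = +1.
(a,b)_13: α=1, u≡5; β=2, v≡8 (mod 13); (5|13)=-1, (8|13)=-1; sign (−1)^0·-1^2·-1^1 = -1.
(a,b)_3: α=1, u≡1; β=1, v≡2 (mod 3); (1|3)=+1, (2|3)=-1; sign (−1)^1·+1^1·-1^1 = +1.
(a,b)_2: α=-5, β=-11; u≡3, v≡1 (mod 8); ε(u)ε(v)=1·0, αω(v)=-5·0, βω(u)=-11·1; sum ≡ 1  ⇒  -1.
(a,b)_∞: sgn(6006)=+, sgn(-462)=−, so +1.
(a,b)_11: α=3, u≡2; β=3, v≡6 (mod 11); (2|11)=-1, (6|11)=-1; sign (−1)^1·-1^3·-1^3 = -1.
(a,b)_7: α=5, u≡2; β=5, v≡1 (mod 7); (2|7)=+1, (1|7)=+1; sign (−1)^1·+1^5·+1^5 = -1.
(6006, -462 / ℚ) ramifies at {2, 7, 11, 13}: a division algebra.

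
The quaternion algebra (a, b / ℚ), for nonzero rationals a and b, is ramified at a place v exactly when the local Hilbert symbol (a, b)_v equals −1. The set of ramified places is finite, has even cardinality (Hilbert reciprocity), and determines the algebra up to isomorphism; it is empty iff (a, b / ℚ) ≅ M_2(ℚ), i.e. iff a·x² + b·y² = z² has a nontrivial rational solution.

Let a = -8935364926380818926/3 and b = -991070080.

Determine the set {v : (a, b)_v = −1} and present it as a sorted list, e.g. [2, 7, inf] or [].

[2, 3, 5, 11, 13, inf]

Mod squares: a ≡ -858, b ≡ -1870. Check v ∈ {∞, 2, 3, 5, 7, 11, 13, 17, 47}.
v=∞: -858 < 0 and -1870 < 0  ⇒  (a,b)_∞ = -1.
v=17: a=17^4·(≡4), b=17^1·(≡13) mod 17; (4|17)=+1, (13|17)=+1; (−1)^{4·1·8}·(+1)^1·(+1)^4 = +1.
v=3: a=3^-1·(≡2), b=3^0·(≡2) mod 3; (2|3)=-1, (2|3)=-1; (−1)^{-1·0·1}·(-1)^0·(-1)^-1 = -1.
v=5: a=5^0·(≡3), b=5^1·(≡4) mod 5; (3|5)=-1, (4|5)=+1; (−1)^{0·1·2}·(-1)^1·(+1)^0 = -1.
v=13: a=13^5·(≡1), b=13^2·(≡6) mod 13; (1|13)=+1, (6|13)=-1; (−1)^{5·2·6}·(+1)^2·(-1)^5 = -1.
v=7: a=7^2·(≡6), b=7^2·(≡6) mod 7; (6|7)=-1, (6|7)=-1; (−1)^{2·2·3}·(-1)^2·(-1)^2 = +1.
v=47: a=47^2·(≡45), b=47^0·(≡26) mod 47; (45|47)=-1, (26|47)=-1; (−1)^{2·0·23}·(-1)^0·(-1)^2 = +1.
v=2: v_2(a)=1, v_2(b)=7; units ≡ 3, 1 (mod 8); ε·ε+αω+βω = 1·0+1·0+7·1 ≡ 1  ⇒  (a,b)_2 = -1.
v=11: a=11^3·(≡6), b=11^1·(≡2) mod 11; (6|11)=-1, (2|11)=-1; (−1)^{3·1·5}·(-1)^1·(-1)^3 = -1.
|Ram(-858, -1870)| = 6, even; anisotropic at {2, 3, 5, 11, 13, ∞}.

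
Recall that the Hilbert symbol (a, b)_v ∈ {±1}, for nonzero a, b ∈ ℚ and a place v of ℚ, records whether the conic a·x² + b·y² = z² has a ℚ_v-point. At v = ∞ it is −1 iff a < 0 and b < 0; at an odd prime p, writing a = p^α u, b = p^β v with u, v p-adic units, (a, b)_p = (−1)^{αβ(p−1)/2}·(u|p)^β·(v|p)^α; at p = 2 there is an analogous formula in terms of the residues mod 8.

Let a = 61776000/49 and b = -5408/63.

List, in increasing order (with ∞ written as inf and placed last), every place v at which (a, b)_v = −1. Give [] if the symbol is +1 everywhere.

(a, b) ≡ (4290, -14) mod (ℚ^×)²; places V = {2, 3, 5, 7, 11, 13, ∞}.
(a,b)_3: α=3, u≡2; β=-2, v≡1 (mod 3); (2|3)=-1, (1|3)=+1; sign (−1)^0·-1^-2·+1^3 = +1.
(a,b)_11: α=1, u≡1; β=0, v≡6 (mod 11); (1|11)=+1, (6|11)=-1; sign (−1)^0·+1^0·-1^1 = -1.
(a,b)_5: α=3, u≡2; β=0, v≡4 (mod 5); (2|5)=-1, (4|5)=+1; sign (−1)^0·-1^0·+1^3 = +1.
(a,b)_7: α=-2, u≡6; β=-1, v≡5 (mod 7); (6|7)=-1, (5|7)=-1; sign (−1)^0·-1^-1·-1^-2 = -1.
(a,b)_13: α=1, u≡11; β=2, v≡3 (mod 13); (11|13)=-1, (3|13)=+1; sign (−1)^0·-1^2·+1^1 = +1.
(a,b)_2: α=7, β=5; u≡1, v≡1 (mod 8); ε(u)ε(v)=0·0, αω(v)=7·0, βω(u)=5·0; sum ≡ 0  ⇒  +1.
(a,b)_∞: sgn(4290)=+, sgn(-14)=−, so +1.
(4290, -14 / ℚ) ramifies at {7, 11}: a division algebra.

[7, 11]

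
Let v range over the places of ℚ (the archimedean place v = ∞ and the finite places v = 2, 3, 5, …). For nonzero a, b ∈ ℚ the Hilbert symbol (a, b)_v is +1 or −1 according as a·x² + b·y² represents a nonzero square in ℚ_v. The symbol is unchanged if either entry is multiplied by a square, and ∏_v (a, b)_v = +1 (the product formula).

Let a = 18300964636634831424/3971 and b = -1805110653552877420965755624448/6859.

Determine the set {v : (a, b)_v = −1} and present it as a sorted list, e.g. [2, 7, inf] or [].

Mod squares: a ≡ 644699, b ≡ -222053. Check v ∈ {∞, 2, 3, 7, 11, 13, 19, 29, 31, 43, 47}.
v=3: a=3^6·(≡2), b=3^8·(≡1) mod 3; (2|3)=-1, (1|3)=+1; (−1)^{6·8·1}·(-1)^8·(+1)^6 = +1.
v=47: a=47^1·(≡10), b=47^2·(≡26) mod 47; (10|47)=-1, (26|47)=-1; (−1)^{1·2·23}·(-1)^2·(-1)^1 = -1.
v=2: v_2(a)=6, v_2(b)=10; units ≡ 3, 3 (mod 8); ε·ε+αω+βω = 1·1+6·1+10·1 ≡ 1  ⇒  (a,b)_2 = -1.
v=31: a=31^2·(≡29), b=31^3·(≡30) mod 31; (29|31)=-1, (30|31)=-1; (−1)^{2·3·15}·(-1)^3·(-1)^2 = -1.
v=∞: 644699 > 0 and -222053 < 0  ⇒  (a,b)_∞ = +1.
v=13: a=13^2·(≡10), b=13^3·(≡3) mod 13; (10|13)=+1, (3|13)=+1; (−1)^{2·3·6}·(+1)^3·(+1)^2 = +1.
v=29: a=29^3·(≡10), b=29^5·(≡22) mod 29; (10|29)=-1, (22|29)=+1; (−1)^{3·5·14}·(-1)^5·(+1)^3 = -1.
v=7: a=7^2·(≡5), b=7^2·(≡2) mod 7; (5|7)=-1, (2|7)=+1; (−1)^{2·2·3}·(-1)^2·(+1)^2 = +1.
v=43: a=43^1·(≡26), b=43^2·(≡5) mod 43; (26|43)=-1, (5|43)=-1; (−1)^{1·2·21}·(-1)^2·(-1)^1 = -1.
v=11: a=11^-1·(≡1), b=11^0·(≡9) mod 11; (1|11)=+1, (9|11)=+1; (−1)^{-1·0·5}·(+1)^0·(+1)^-1 = +1.
v=19: a=19^-2·(≡2), b=19^-3·(≡16) mod 19; (2|19)=-1, (16|19)=+1; (−1)^{-2·-3·9}·(-1)^-3·(+1)^-2 = -1.
|Ram(644699, -222053)| = 6, even; anisotropic at {2, 19, 29, 31, 43, 47}.

[2, 19, 29, 31, 43, 47]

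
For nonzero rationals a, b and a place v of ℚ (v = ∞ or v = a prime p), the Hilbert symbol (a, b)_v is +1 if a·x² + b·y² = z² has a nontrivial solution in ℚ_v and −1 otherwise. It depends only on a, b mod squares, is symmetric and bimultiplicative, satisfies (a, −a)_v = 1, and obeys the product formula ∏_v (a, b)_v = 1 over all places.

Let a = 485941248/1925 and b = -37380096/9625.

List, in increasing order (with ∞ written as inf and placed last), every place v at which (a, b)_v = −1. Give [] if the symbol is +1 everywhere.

[3, 11]

Mod squares: a ≡ 6006, b ≡ -2310. Check v ∈ {∞, 2, 3, 5, 7, 11, 13}.
v=∞: 6006 > 0 and -2310 < 0  ⇒  (a,b)_∞ = +1.
v=13: a=13^3·(≡2), b=13^2·(≡10) mod 13; (2|13)=-1, (10|13)=+1; (−1)^{3·2·6}·(-1)^2·(+1)^3 = +1.
v=3: a=3^3·(≡1), b=3^3·(≡1) mod 3; (1|3)=+1, (1|3)=+1; (−1)^{3·3·1}·(+1)^3·(+1)^3 = -1.
v=11: a=11^-1·(≡10), b=11^-1·(≡10) mod 11; (10|11)=-1, (10|11)=-1; (−1)^{-1·-1·5}·(-1)^-1·(-1)^-1 = -1.
v=2: v_2(a)=13, v_2(b)=13; units ≡ 3, 5 (mod 8); ε·ε+αω+βω = 1·0+13·1+13·1 ≡ 0  ⇒  (a,b)_2 = +1.
v=5: a=5^-2·(≡4), b=5^-3·(≡2) mod 5; (4|5)=+1, (2|5)=-1; (−1)^{-2·-3·2}·(+1)^-3·(-1)^-2 = +1.
v=7: a=7^-1·(≡1), b=7^-1·(≡3) mod 7; (1|7)=+1, (3|7)=-1; (−1)^{-1·-1·3}·(+1)^-1·(-1)^-1 = +1.
|Ram(6006, -2310)| = 2, even; anisotropic at {3, 11}.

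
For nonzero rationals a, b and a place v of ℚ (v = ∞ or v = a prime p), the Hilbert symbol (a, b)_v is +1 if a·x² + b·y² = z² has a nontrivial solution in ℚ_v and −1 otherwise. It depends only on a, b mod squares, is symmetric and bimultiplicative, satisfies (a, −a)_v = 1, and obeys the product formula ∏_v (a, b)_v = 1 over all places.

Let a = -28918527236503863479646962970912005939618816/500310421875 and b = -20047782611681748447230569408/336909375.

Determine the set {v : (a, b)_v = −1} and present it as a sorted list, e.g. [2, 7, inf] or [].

[3, 5, 13, 19, 29, inf]

(a, b) ≡ (-245427, -515185) mod (ℚ^×)²; places V = {2, 3, 5, 7, 11, 13, 17, 19, 29, 31, ∞}.
(a,b)_11: α=-4, u≡3; β=-3, v≡1 (mod 11); (3|11)=+1, (1|11)=+1; sign (−1)^0·+1^-3·+1^-4 = +1.
(a,b)_2: α=10, β=6; u≡5, v≡7 (mod 8); ε(u)ε(v)=0·1, αω(v)=10·0, βω(u)=6·1; sum ≡ 0  ⇒  +1.
(a,b)_∞: sgn(-245427)=−, sgn(-515185)=−, so -1.
(a,b)_31: α=3, u≡8; β=2, v≡18 (mod 31); (8|31)=+1, (18|31)=+1; sign (−1)^0·+1^2·+1^3 = +1.
(a,b)_29: α=5, u≡16; β=3, v≡14 (mod 29); (16|29)=+1, (14|29)=-1; sign (−1)^0·+1^3·-1^5 = -1.
(a,b)_5: α=-6, u≡2; β=-5, v≡2 (mod 5); (2|5)=-1, (2|5)=-1; sign (−1)^0·-1^-5·-1^-6 = -1.
(a,b)_17: α=2, u≡8; β=1, v≡6 (mod 17); (8|17)=+1, (6|17)=-1; sign (−1)^0·+1^1·-1^2 = +1.
(a,b)_3: α=-7, u≡1; β=-4, v≡2 (mod 3); (1|3)=+1, (2|3)=-1; sign (−1)^0·+1^-4·-1^-7 = -1.
(a,b)_19: α=4, u≡8; β=3, v≡6 (mod 19); (8|19)=-1, (6|19)=+1; sign (−1)^0·-1^3·+1^4 = -1.
(a,b)_7: α=21, u≡4; β=14, v≡4 (mod 7); (4|7)=+1, (4|7)=+1; sign (−1)^0·+1^14·+1^21 = +1.
(a,b)_13: α=3, u≡3; β=2, v≡7 (mod 13); (3|13)=+1, (7|13)=-1; sign (−1)^0·+1^2·-1^3 = -1.
Ram(-245427, -515185) = {3, 5, 13, 19, 29, ∞}; no ℚ_3-point on the conic.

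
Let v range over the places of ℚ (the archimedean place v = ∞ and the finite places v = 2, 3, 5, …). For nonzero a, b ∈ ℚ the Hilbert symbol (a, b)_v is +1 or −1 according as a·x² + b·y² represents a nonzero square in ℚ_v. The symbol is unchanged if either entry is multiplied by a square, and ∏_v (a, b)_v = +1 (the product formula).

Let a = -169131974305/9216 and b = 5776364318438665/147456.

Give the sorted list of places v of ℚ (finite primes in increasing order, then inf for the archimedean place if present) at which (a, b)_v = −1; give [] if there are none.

[5, 41]

(a, b) ≡ (-145, 101065) mod (ℚ^×)²; places V = {2, 3, 5, 7, 17, 29, 41, ∞}.
(a,b)_2: α=-10, β=-14; u≡7, v≡1 (mod 8); ε(u)ε(v)=1·0, αω(v)=-10·0, βω(u)=-14·0; sum ≡ 0  ⇒  +1.
(a,b)_41: α=2, u≡35; β=3, v≡10 (mod 41); (35|41)=-1, (10|41)=+1; sign (−1)^0·-1^3·+1^2 = -1.
(a,b)_29: α=1, u≡24; β=1, v≡28 (mod 29); (24|29)=+1, (28|29)=+1; sign (−1)^0·+1^1·+1^1 = +1.
(a,b)_3: α=-2, u≡2; β=-2, v≡1 (mod 3); (2|3)=-1, (1|3)=+1; sign (−1)^0·-1^-2·+1^-2 = +1.
(a,b)_∞: sgn(-145)=−, sgn(101065)=+, so +1.
(a,b)_17: α=2, u≡2; β=3, v≡6 (mod 17); (2|17)=+1, (6|17)=-1; sign (−1)^0·+1^3·-1^2 = +1.
(a,b)_7: α=4, u≡1; β=6, v≡5 (mod 7); (1|7)=+1, (5|7)=-1; sign (−1)^0·+1^6·-1^4 = +1.
(a,b)_5: α=1, u≡4; β=1, v≡3 (mod 5); (4|5)=+1, (3|5)=-1; sign (−1)^0·+1^1·-1^1 = -1.
Ram(-145, 101065) = {5, 41}; no ℚ_5-point on the conic.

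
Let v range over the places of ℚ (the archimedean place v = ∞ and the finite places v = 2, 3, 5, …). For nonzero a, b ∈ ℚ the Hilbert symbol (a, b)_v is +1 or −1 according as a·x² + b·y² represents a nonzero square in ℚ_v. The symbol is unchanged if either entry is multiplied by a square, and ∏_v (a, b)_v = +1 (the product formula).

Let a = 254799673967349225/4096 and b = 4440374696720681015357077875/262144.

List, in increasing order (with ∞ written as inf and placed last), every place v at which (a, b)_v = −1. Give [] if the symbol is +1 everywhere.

[11, 13, 19, 29]

Mod squares: a ≡ 215441, b ≡ 715. Check v ∈ {∞, 2, 3, 5, 11, 13, 17, 19, 23, 29}.
v=3: a=3^4·(≡2), b=3^8·(≡1) mod 3; (2|3)=-1, (1|3)=+1; (−1)^{4·8·1}·(-1)^8·(+1)^4 = +1.
v=19: a=19^1·(≡15), b=19^2·(≡12) mod 19; (15|19)=-1, (12|19)=-1; (−1)^{1·2·9}·(-1)^2·(-1)^1 = -1.
v=11: a=11^2·(≡8), b=11^1·(≡10) mod 11; (8|11)=-1, (10|11)=-1; (−1)^{2·1·5}·(-1)^1·(-1)^2 = -1.
v=5: a=5^2·(≡4), b=5^3·(≡2) mod 5; (4|5)=+1, (2|5)=-1; (−1)^{2·3·2}·(+1)^3·(-1)^2 = +1.
v=2: v_2(a)=-12, v_2(b)=-18; units ≡ 1, 3 (mod 8); ε·ε+αω+βω = 0·1+-12·1+-18·0 ≡ 0  ⇒  (a,b)_2 = +1.
v=17: a=17^1·(≡15), b=17^2·(≡8) mod 17; (15|17)=+1, (8|17)=+1; (−1)^{1·2·8}·(+1)^2·(+1)^1 = +1.
v=23: a=23^1·(≡16), b=23^2·(≡2) mod 23; (16|23)=+1, (2|23)=+1; (−1)^{1·2·11}·(+1)^2·(+1)^1 = +1.
v=13: a=13^6·(≡5), b=13^9·(≡12) mod 13; (5|13)=-1, (12|13)=+1; (−1)^{6·9·6}·(-1)^9·(+1)^6 = -1.
v=29: a=29^1·(≡24), b=29^2·(≡18) mod 29; (24|29)=+1, (18|29)=-1; (−1)^{1·2·14}·(+1)^2·(-1)^1 = -1.
v=∞: 215441 > 0 and 715 > 0  ⇒  (a,b)_∞ = +1.
Ram(215441, 715) = {11, 13, 19, 29}; no ℚ_11-point on the conic.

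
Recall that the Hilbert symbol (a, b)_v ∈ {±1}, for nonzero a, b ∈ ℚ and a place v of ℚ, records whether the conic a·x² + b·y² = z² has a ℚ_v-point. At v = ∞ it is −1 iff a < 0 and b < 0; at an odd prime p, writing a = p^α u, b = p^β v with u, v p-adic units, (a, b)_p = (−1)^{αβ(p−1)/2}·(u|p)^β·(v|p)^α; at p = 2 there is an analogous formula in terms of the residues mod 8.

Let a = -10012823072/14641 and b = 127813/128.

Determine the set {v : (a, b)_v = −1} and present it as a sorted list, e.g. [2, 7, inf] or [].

[2, 7]

(a, b) ≡ (-2, 266) mod (ℚ^×)²; places V = {2, 7, 11, 19, 31, ∞}.
(a,b)_2: α=5, β=-7; u≡7, v≡5 (mod 8); ε(u)ε(v)=1·0, αω(v)=5·1, βω(u)=-7·0; sum ≡ 1  ⇒  -1.
(a,b)_∞: sgn(-2)=−, sgn(266)=+, so +1.
(a,b)_31: α=0, u≡15; β=2, v≡10 (mod 31); (15|31)=-1, (10|31)=+1; sign (−1)^0·-1^2·+1^0 = +1.
(a,b)_7: α=4, u≡5; β=1, v≡5 (mod 7); (5|7)=-1, (5|7)=-1; sign (−1)^0·-1^1·-1^4 = -1.
(a,b)_19: α=4, u≡9; β=1, v≡15 (mod 19); (9|19)=+1, (15|19)=-1; sign (−1)^0·+1^1·-1^4 = +1.
(a,b)_11: α=-4, u≡1; β=0, v≡10 (mod 11); (1|11)=+1, (10|11)=-1; sign (−1)^0·+1^0·-1^-4 = +1.
|Ram(-2, 266)| = 2, even; anisotropic at {2, 7}.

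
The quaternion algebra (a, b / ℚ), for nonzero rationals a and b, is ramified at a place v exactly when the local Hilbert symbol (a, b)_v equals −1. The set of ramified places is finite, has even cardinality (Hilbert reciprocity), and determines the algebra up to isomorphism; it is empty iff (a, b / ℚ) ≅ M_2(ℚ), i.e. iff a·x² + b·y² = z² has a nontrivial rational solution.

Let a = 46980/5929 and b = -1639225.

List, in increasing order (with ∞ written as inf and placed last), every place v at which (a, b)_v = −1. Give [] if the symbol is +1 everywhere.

[7, 19]

Mod squares: a ≡ 145, b ≡ -65569. Check v ∈ {∞, 2, 3, 5, 7, 11, 17, 19, 29}.
v=29: a=29^1·(≡22), b=29^1·(≡25) mod 29; (22|29)=+1, (25|29)=+1; (−1)^{1·1·14}·(+1)^1·(+1)^1 = +1.
v=17: a=17^0·(≡2), b=17^1·(≡16) mod 17; (2|17)=+1, (16|17)=+1; (−1)^{0·1·8}·(+1)^1·(+1)^0 = +1.
v=11: a=11^-2·(≡2), b=11^0·(≡6) mod 11; (2|11)=-1, (6|11)=-1; (−1)^{-2·0·5}·(-1)^0·(-1)^-2 = +1.
v=7: a=7^-2·(≡5), b=7^1·(≡3) mod 7; (5|7)=-1, (3|7)=-1; (−1)^{-2·1·3}·(-1)^1·(-1)^-2 = -1.
v=∞: 145 > 0 and -65569 < 0  ⇒  (a,b)_∞ = +1.
v=3: a=3^4·(≡1), b=3^0·(≡2) mod 3; (1|3)=+1, (2|3)=-1; (−1)^{4·0·1}·(+1)^0·(-1)^4 = +1.
v=5: a=5^1·(≡4), b=5^2·(≡1) mod 5; (4|5)=+1, (1|5)=+1; (−1)^{1·2·2}·(+1)^2·(+1)^1 = +1.
v=2: v_2(a)=2, v_2(b)=0; units ≡ 1, 7 (mod 8); ε·ε+αω+βω = 0·1+2·0+0·0 ≡ 0  ⇒  (a,b)_2 = +1.
v=19: a=19^0·(≡12), b=19^1·(≡4) mod 19; (12|19)=-1, (4|19)=+1; (−1)^{0·1·9}·(-1)^1·(+1)^0 = -1.
(145, -65569 / ℚ) ramifies at {7, 19}: a division algebra.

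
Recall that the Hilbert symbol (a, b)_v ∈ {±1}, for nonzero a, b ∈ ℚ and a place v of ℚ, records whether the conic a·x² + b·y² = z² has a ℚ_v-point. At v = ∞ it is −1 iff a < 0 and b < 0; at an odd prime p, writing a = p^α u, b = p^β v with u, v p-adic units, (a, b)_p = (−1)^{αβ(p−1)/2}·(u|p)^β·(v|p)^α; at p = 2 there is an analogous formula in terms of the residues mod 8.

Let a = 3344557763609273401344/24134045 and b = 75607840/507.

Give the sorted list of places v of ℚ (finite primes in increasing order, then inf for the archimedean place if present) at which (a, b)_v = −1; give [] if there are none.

Mod squares: a ≡ 6270, b ≡ 39270. Check v ∈ {∞, 2, 3, 5, 7, 11, 13, 17, 19}.
v=5: a=5^-1·(≡1), b=5^1·(≡4) mod 5; (1|5)=+1, (4|5)=+1; (−1)^{-1·1·2}·(+1)^1·(+1)^-1 = +1.
v=∞: 6270 > 0 and 39270 > 0  ⇒  (a,b)_∞ = +1.
v=19: a=19^5·(≡4), b=19^2·(≡9) mod 19; (4|19)=+1, (9|19)=+1; (−1)^{5·2·9}·(+1)^2·(+1)^5 = +1.
v=7: a=7^2·(≡5), b=7^1·(≡5) mod 7; (5|7)=-1, (5|7)=-1; (−1)^{2·1·3}·(-1)^1·(-1)^2 = -1.
v=3: a=3^7·(≡2), b=3^-1·(≡1) mod 3; (2|3)=-1, (1|3)=+1; (−1)^{7·-1·1}·(-1)^-1·(+1)^7 = +1.
v=2: v_2(a)=15, v_2(b)=5; units ≡ 7, 3 (mod 8); ε·ε+αω+βω = 1·1+15·1+5·0 ≡ 0  ⇒  (a,b)_2 = +1.
v=13: a=13^-6·(≡10), b=13^-2·(≡3) mod 13; (10|13)=+1, (3|13)=+1; (−1)^{-6·-2·6}·(+1)^-2·(+1)^-6 = +1.
v=17: a=17^2·(≡12), b=17^1·(≡1) mod 17; (12|17)=-1, (1|17)=+1; (−1)^{2·1·8}·(-1)^1·(+1)^2 = -1.
v=11: a=11^3·(≡3), b=11^1·(≡2) mod 11; (3|11)=+1, (2|11)=-1; (−1)^{3·1·5}·(+1)^1·(-1)^3 = +1.
(6270, 39270 / ℚ) ramifies at {7, 17}: a division algebra.

[7, 17]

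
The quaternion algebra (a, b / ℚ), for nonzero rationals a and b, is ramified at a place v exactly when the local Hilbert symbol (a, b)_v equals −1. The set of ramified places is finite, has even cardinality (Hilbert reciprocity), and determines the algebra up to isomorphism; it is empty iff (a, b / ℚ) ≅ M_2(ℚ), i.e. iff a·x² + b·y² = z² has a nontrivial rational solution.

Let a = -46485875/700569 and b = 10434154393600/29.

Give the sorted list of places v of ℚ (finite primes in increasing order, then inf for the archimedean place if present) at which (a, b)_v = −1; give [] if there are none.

[]

(a, b) ≡ (-3515, 899) mod (ℚ^×)²; places V = {2, 3, 5, 7, 19, 23, 29, 31, 37, ∞}.
(a,b)_∞: sgn(-3515)=−, sgn(899)=+, so +1.
(a,b)_29: α=0, u≡25; β=-1, v≡15 (mod 29); (25|29)=+1, (15|29)=-1; sign (−1)^0·+1^-1·-1^0 = +1.
(a,b)_37: α=1, u≡30; β=2, v≡11 (mod 37); (30|37)=+1, (11|37)=+1; sign (−1)^0·+1^2·+1^1 = +1.
(a,b)_23: α=2, u≡16; β=0, v≡1 (mod 23); (16|23)=+1, (1|23)=+1; sign (−1)^0·+1^0·+1^2 = +1.
(a,b)_7: α=0, u≡6; β=4, v≡6 (mod 7); (6|7)=-1, (6|7)=-1; sign (−1)^0·-1^4·-1^0 = +1.
(a,b)_3: α=-6, u≡1; β=0, v≡2 (mod 3); (1|3)=+1, (2|3)=-1; sign (−1)^0·+1^0·-1^-6 = +1.
(a,b)_31: α=-2, u≡9; β=1, v≡3 (mod 31); (9|31)=+1, (3|31)=-1; sign (−1)^0·+1^1·-1^-2 = +1.
(a,b)_19: α=1, u≡5; β=0, v≡11 (mod 19); (5|19)=+1, (11|19)=+1; sign (−1)^0·+1^0·+1^1 = +1.
(a,b)_2: α=0, β=12; u≡5, v≡3 (mod 8); ε(u)ε(v)=0·1, αω(v)=0·1, βω(u)=12·1; sum ≡ 0  ⇒  +1.
(a,b)_5: α=3, u≡2; β=2, v≡1 (mod 5); (2|5)=-1, (1|5)=+1; sign (−1)^0·-1^2·+1^3 = +1.
Ram(a, b) = ∅: the form -3515·x² + 899·y² − z² is isotropic over every ℚ_v, so by Hasse–Minkowski it is isotropic over ℚ.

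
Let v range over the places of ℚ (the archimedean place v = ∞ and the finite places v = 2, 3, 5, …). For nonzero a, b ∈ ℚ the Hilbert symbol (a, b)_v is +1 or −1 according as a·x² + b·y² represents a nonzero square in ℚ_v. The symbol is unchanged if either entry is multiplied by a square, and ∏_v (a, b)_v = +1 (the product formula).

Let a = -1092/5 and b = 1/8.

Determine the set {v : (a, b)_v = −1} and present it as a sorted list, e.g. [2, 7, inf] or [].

[2, 3, 5, 13]

(a, b) ≡ (-1365, 2) mod (ℚ^×)²; places V = {2, 3, 5, 7, 13, ∞}.
(a,b)_∞: sgn(-1365)=−, sgn(2)=+, so +1.
(a,b)_5: α=-1, u≡3; β=0, v≡2 (mod 5); (3|5)=-1, (2|5)=-1; sign (−1)^0·-1^0·-1^-1 = -1.
(a,b)_3: α=1, u≡1; β=0, v≡2 (mod 3); (1|3)=+1, (2|3)=-1; sign (−1)^0·+1^0·-1^1 = -1.
(a,b)_2: α=2, β=-3; u≡3, v≡1 (mod 8); ε(u)ε(v)=1·0, αω(v)=2·0, βω(u)=-3·1; sum ≡ 1  ⇒  -1.
(a,b)_13: α=1, u≡4; β=0, v≡5 (mod 13); (4|13)=+1, (5|13)=-1; sign (−1)^0·+1^0·-1^1 = -1.
(a,b)_7: α=1, u≡1; β=0, v≡1 (mod 7); (1|7)=+1, (1|7)=+1; sign (−1)^0·+1^0·+1^1 = +1.
|Ram(-1365, 2)| = 4, even; anisotropic at {2, 3, 5, 13}.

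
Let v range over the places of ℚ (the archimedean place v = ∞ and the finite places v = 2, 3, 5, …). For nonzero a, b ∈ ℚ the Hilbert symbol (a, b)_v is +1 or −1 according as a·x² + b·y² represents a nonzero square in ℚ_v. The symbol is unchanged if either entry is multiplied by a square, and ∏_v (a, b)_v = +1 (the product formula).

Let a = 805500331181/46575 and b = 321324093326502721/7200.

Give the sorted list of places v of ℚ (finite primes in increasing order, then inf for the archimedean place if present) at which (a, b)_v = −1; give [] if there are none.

[2, 13]

Mod squares: a ≡ 2660203, b ≡ 2. Check v ∈ {∞, 2, 3, 5, 7, 13, 23, 29, 31, 41}.
v=13: a=13^3·(≡11), b=13^6·(≡11) mod 13; (11|13)=-1, (11|13)=-1; (−1)^{3·6·6}·(-1)^6·(-1)^3 = -1.
v=3: a=3^-4·(≡1), b=3^-2·(≡2) mod 3; (1|3)=+1, (2|3)=-1; (−1)^{-4·-2·1}·(+1)^-2·(-1)^-4 = +1.
v=23: a=23^-1·(≡14), b=23^0·(≡6) mod 23; (14|23)=-1, (6|23)=+1; (−1)^{-1·0·11}·(-1)^0·(+1)^-1 = +1.
v=7: a=7^3·(≡6), b=7^2·(≡4) mod 7; (6|7)=-1, (4|7)=+1; (−1)^{3·2·3}·(-1)^2·(+1)^3 = +1.
v=41: a=41^1·(≡37), b=41^2·(≡32) mod 41; (37|41)=+1, (32|41)=+1; (−1)^{1·2·20}·(+1)^2·(+1)^1 = +1.
v=2: v_2(a)=0, v_2(b)=-5; units ≡ 3, 1 (mod 8); ε·ε+αω+βω = 1·0+0·0+-5·1 ≡ 1  ⇒  (a,b)_2 = -1.
v=29: a=29^2·(≡28), b=29^2·(≡3) mod 29; (28|29)=+1, (3|29)=-1; (−1)^{2·2·14}·(+1)^2·(-1)^2 = +1.
v=5: a=5^-2·(≡2), b=5^-2·(≡2) mod 5; (2|5)=-1, (2|5)=-1; (−1)^{-2·-2·2}·(-1)^-2·(-1)^-2 = +1.
v=∞: 2660203 > 0 and 2 > 0  ⇒  (a,b)_∞ = +1.
v=31: a=31^1·(≡4), b=31^2·(≡16) mod 31; (4|31)=+1, (16|31)=+1; (−1)^{1·2·15}·(+1)^2·(+1)^1 = +1.
(2660203, 2 / ℚ) ramifies at {2, 13}: a division algebra.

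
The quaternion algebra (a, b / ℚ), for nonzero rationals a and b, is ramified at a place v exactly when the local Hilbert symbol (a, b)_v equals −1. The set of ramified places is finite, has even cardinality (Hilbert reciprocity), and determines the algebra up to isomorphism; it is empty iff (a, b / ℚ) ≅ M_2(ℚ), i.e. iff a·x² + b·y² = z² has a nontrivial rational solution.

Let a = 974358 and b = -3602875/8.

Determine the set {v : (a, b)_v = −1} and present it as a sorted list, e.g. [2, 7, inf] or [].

(a, b) ≡ (108262, -288230) mod (ℚ^×)²; places V = {2, 3, 5, 7, 11, 19, 37, 41, ∞}.
(a,b)_3: α=2, u≡1; β=0, v≡1 (mod 3); (1|3)=+1, (1|3)=+1; sign (−1)^0·+1^0·+1^2 = +1.
(a,b)_5: α=0, u≡3; β=3, v≡4 (mod 5); (3|5)=-1, (4|5)=+1; sign (−1)^0·-1^3·+1^0 = -1.
(a,b)_41: α=0, u≡34; β=1, v≡19 (mod 41); (34|41)=-1, (19|41)=-1; sign (−1)^0·-1^1·-1^0 = -1.
(a,b)_7: α=1, u≡6; β=0, v≡4 (mod 7); (6|7)=-1, (4|7)=+1; sign (−1)^0·-1^0·+1^1 = +1.
(a,b)_37: α=1, u≡27; β=1, v≡15 (mod 37); (27|37)=+1, (15|37)=-1; sign (−1)^0·+1^1·-1^1 = -1.
(a,b)_2: α=1, β=-3; u≡3, v≡5 (mod 8); ε(u)ε(v)=1·0, αω(v)=1·1, βω(u)=-3·1; sum ≡ 0  ⇒  +1.
(a,b)_19: α=1, u≡1; β=1, v≡16 (mod 19); (1|19)=+1, (16|19)=+1; sign (−1)^1·+1^1·+1^1 = -1.
(a,b)_∞: sgn(108262)=+, sgn(-288230)=−, so +1.
(a,b)_11: α=1, u≡6; β=0, v≡4 (mod 11); (6|11)=-1, (4|11)=+1; sign (−1)^0·-1^0·+1^1 = +1.
(108262, -288230 / ℚ) ramifies at {5, 19, 37, 41}: a division algebra.

[5, 19, 37, 41]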